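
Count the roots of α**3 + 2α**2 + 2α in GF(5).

Write h(α) = α**3 + 2α**2 + 2α.
Evaluate at each of the 5 elements of GF(5):
h(0) = 0 → root; h(1) = 0 → root; h(2) = 0 → root; h(3) = 1; h(4) = 4.
Roots: {0, 1, 2}.

3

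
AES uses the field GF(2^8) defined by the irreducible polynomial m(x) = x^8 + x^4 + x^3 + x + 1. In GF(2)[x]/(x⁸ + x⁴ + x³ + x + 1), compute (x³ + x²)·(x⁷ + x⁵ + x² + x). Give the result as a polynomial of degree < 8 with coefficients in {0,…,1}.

x^7 + x^6 + x^5 + x^3 + 1

Multiply in GF(2)[x]: (x³ + x²)·(x⁷ + x⁵ + x² + x) = x¹⁰ + x⁹ + x⁸ + x⁷ + x⁵ + x³.
Reduce using x⁸ ≡ x⁴ + x³ + x + 1 (mod x⁸ + x⁴ + x³ + x + 1).
Reduced: x⁷ + x⁶ + x⁵ + x³ + 1.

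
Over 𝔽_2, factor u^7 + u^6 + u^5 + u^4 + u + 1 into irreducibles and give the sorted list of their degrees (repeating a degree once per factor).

Write h(u) = u^7 + u^6 + u^5 + u^4 + u + 1.
Roots in 𝔽_2: h(0) = 1; h(1) = 0 → root.
Linear factors from roots: (u + 1).
Complete factorization: h(u) = (u + 1)·(u^3 + u^2 + 1)^2.
Factor degrees with multiplicity: 1 + 3 + 3 = 7.

1, 3, 3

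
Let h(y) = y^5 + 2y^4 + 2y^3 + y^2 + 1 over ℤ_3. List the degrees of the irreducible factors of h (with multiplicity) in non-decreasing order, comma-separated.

Roots in ℤ_3: h(0) = 1; h(1) = 1; h(2) = 1.
Complete factorization: h(y) = (y^5 + 2y^4 + 2y^3 + y^2 + 1).
Factor degrees with multiplicity: 5 = 5.

5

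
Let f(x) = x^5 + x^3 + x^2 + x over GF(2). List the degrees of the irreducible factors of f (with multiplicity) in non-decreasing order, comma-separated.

Roots in GF(2): f(0) = 0 → root; f(1) = 0 → root.
Linear factors from roots: (x), (x + 1).
Complete factorization: f(x) = (x)·(x + 1)·(x^3 + x^2 + 1).
Factor degrees with multiplicity: 1 + 1 + 3 = 5.

1, 1, 3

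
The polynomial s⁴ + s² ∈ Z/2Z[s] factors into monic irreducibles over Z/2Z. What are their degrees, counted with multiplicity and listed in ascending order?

1, 1, 1, 1

Write g(s) = s⁴ + s².
Roots in Z/2Z: g(0) = 0 → root; g(1) = 0 → root.
Linear factors from roots: (s), (s + 1).
Complete factorization: g(s) = (s)^2·(s + 1)^2.
Factor degrees with multiplicity: 1 + 1 + 1 + 1 = 4.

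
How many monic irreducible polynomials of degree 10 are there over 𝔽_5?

976248

x^(5^10) − x is the product of all monic irreducibles of degree dividing 10; Möbius inversion gives N = (1/10) Σ μ(10/d)·5^d.
Divisors of 10: 1, 2, 5, 10; μ(10/d) for each: 1, -1, -1, 1.
Σ = 5^1 − 5^2 − 5^5 + 5^10 = 9762480.
N = 9762480/10 = 976248.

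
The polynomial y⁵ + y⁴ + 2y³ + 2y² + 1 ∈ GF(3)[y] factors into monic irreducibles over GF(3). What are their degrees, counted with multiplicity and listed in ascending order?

Write g(y) = y⁵ + y⁴ + 2y³ + 2y² + 1.
Roots in GF(3): g(0) = 1; g(1) = 1; g(2) = 1.
Complete factorization: g(y) = (y⁵ + y⁴ + 2y³ + 2y² + 1).
Factor degrees with multiplicity: 5 = 5.

5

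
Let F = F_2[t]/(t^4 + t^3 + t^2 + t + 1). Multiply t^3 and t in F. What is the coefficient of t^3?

1

Multiply in F_2[t]: (t^3)·(t) = t^4.
Reduce using t^4 ≡ t^3 + t^2 + t + 1 (mod t^4 + t^3 + t^2 + t + 1).
Reduced: t^3 + t^2 + t + 1.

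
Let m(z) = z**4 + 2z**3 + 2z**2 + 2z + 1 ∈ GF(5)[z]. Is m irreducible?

No

Check for roots in GF(5): m(0) = 1; m(1) = 3; m(2) = 0 → root; m(3) = 0 → root; m(4) = 0 → root.
m(2) = 0, so (z − 2) divides m(z); m is reducible.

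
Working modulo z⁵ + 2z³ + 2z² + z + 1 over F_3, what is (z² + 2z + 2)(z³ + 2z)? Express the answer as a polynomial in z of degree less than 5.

Multiply in F_3[z]: (z² + 2z + 2)·(z³ + 2z) = z⁵ + 2z⁴ + z³ + z² + z.
Reduce using z⁵ ≡ z³ + z² + 2z + 2 (mod z⁵ + 2z³ + 2z² + z + 1).
Reduced: 2z⁴ + 2z³ + 2z² + 2.

2z^4 + 2z^3 + 2z^2 + 2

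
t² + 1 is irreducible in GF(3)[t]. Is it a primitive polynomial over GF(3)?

Write f(t) = t² + 1.
|GF(3^2)^×| = 3^2 − 1 = 8. Prime factorization: 8 = 2^3.
f is primitive ⇔ t has order 8 in GF(3)[t]/(f), i.e. t^(8/q) ≠ 1 for each prime q | 8.
t^(4) mod f = 1
Since t^(4) = 1, the order of t divides 4 < 8; not primitive.

No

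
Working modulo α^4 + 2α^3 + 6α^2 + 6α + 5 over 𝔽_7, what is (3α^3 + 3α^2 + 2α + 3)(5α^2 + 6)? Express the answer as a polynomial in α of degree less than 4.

3α^3 + 5α^2 + 6α + 2

Multiply in 𝔽_7[α]: (3α^3 + 3α^2 + 2α + 3)·(5α^2 + 6) = α^5 + α^4 + 5α^2 + 5α + 4.
Reduce using α^4 ≡ 5α^3 + α^2 + α + 2 (mod α^4 + 2α^3 + 6α^2 + 6α + 5).
Reduced: 3α^3 + 5α^2 + 6α + 2.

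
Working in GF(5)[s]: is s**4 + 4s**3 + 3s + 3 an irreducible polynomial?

Write h(s) = s**4 + 4s**3 + 3s + 3.
Check for roots in GF(5): h(0) = 3; h(1) = 1; h(2) = 2; h(3) = 1; h(4) = 2.
No roots, so no linear factors.
Degree-2 irreducible divisors: test the 10 monic irreducibles of degree 2 over GF(5).
None of them divide h (all give nonzero remainder).
No irreducible factor of degree ≤ 2 exists, so h is irreducible over GF(5).

Yes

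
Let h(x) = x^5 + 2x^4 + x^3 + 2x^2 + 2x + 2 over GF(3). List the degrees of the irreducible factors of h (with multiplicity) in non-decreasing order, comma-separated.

5

Roots in GF(3): h(0) = 2; h(1) = 1; h(2) = 2.
Complete factorization: h(x) = (x^5 + 2x^4 + x^3 + 2x^2 + 2x + 2).
Factor degrees with multiplicity: 5 = 5.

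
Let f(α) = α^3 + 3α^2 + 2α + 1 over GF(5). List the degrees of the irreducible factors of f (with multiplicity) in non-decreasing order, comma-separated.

1, 2

Roots in GF(5): f(0) = 1; f(1) = 2; f(2) = 0 → root; f(3) = 1; f(4) = 1.
Linear factors from roots: (α + 3).
Complete factorization: f(α) = (α + 3)·(α^2 + 2).
Factor degrees with multiplicity: 1 + 2 = 3.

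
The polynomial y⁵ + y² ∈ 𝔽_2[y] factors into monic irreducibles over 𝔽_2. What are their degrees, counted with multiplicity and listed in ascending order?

Write f(y) = y⁵ + y².
Roots in 𝔽_2: f(0) = 0 → root; f(1) = 0 → root.
Linear factors from roots: (y), (y + 1).
Complete factorization: f(y) = (y + 1)·(y)^2·(y² + y + 1).
Factor degrees with multiplicity: 1 + 1 + 1 + 2 = 5.

1, 1, 1, 2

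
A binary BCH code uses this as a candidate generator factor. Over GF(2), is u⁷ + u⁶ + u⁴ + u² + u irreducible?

Write g(u) = u⁷ + u⁶ + u⁴ + u² + u.
Check for roots in GF(2): g(0) = 0 → root; g(1) = 1.
g(0) = 0, so (u) divides g(u); g is reducible.

No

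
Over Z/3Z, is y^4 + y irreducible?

Write f(y) = y^4 + y.
Check for roots in Z/3Z: f(0) = 0 → root; f(1) = 2; f(2) = 0 → root.
f(0) = 0, so (y) divides f(y); f is reducible.

No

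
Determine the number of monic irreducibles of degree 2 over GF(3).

Gauss's count: N_{3}(2) = (1/2) Σ_{d|2} μ(2/d)·3^d.
Divisors of 2: 1, 2; μ(2/d) for each: -1, 1.
Σ = − 3^1 + 3^2 = 6.
N = 6/2 = 3.

3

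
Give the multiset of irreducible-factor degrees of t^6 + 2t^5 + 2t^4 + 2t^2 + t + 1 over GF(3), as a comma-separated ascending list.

1, 1, 2, 2

Write g(t) = t^6 + 2t^5 + 2t^4 + 2t^2 + t + 1.
Roots in GF(3): g(0) = 1; g(1) = 0 → root; g(2) = 0 → root.
Linear factors from roots: (t + 2), (t + 1).
Complete factorization: g(t) = (t + 1)·(t + 2)·(t^2 + 1)·(t^2 + 2t + 2).
Factor degrees with multiplicity: 1 + 1 + 2 + 2 = 6.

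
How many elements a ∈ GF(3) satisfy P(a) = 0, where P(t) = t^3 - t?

3

Evaluate at each of the 3 elements of GF(3):
P(0) = 0 → root; P(1) = 0 → root; P(2) = 0 → root.
Roots: {0, 1, 2}.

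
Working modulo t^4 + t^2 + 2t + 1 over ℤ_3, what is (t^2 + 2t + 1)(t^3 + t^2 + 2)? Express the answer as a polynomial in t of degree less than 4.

Multiply in ℤ_3[t]: (t^2 + 2t + 1)·(t^3 + t^2 + 2) = t^5 + t + 2.
Reduce using t^4 ≡ 2t^2 + t + 2 (mod t^4 + t^2 + 2t + 1).
Reduced: 2t^3 + t^2 + 2.

2t^3 + t^2 + 2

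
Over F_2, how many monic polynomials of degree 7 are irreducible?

Gauss's count: N_{2}(7) = (1/7) Σ_{d|7} μ(7/d)·2^d.
Divisors of 7: 1, 7; μ(7/d) for each: -1, 1.
Σ = − 2^1 + 2^7 = 126.
N = 126/7 = 18.

18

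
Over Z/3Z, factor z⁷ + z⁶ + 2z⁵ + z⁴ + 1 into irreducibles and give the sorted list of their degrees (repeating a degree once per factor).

Write h(z) = z⁷ + z⁶ + 2z⁵ + z⁴ + 1.
Roots in Z/3Z: h(0) = 1; h(1) = 0 → root; h(2) = 0 → root.
Linear factors from roots: (z + 2), (z + 1).
Complete factorization: h(z) = (z + 1)·(z + 2)^2·(z² + z + 2)^2.
Factor degrees with multiplicity: 1 + 1 + 1 + 2 + 2 = 7.

1, 1, 1, 2, 2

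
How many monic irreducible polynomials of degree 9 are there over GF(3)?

2184

The number of monic irreducibles of degree 9 over GF(3) is (1/9)·Σ_{d∣9} μ(9/d) 3^d.
Divisors of 9: 1, 3, 9; μ(9/d) for each: 0, -1, 1.
Σ = − 3^3 + 3^9 = 19656.
N = 19656/9 = 2184.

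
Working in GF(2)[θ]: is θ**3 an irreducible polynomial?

No

Write P(θ) = θ**3.
Check for roots in GF(2): P(0) = 0 → root; P(1) = 1.
P(0) = 0, so (θ) divides P(θ); P is reducible.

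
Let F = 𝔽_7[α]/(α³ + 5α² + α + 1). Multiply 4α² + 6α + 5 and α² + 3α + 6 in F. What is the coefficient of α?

0

Multiply in 𝔽_7[α]: (4α² + 6α + 5)·(α² + 3α + 6) = 4α⁴ + 4α³ + 5α² + 2α + 2.
Reduce using α³ ≡ 2α² + 6α + 6 (mod α³ + 5α² + α + 1).
Reduced: 4α² + 4.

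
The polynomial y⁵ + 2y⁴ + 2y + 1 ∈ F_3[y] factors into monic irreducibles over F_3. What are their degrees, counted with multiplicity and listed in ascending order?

Write g(y) = y⁵ + 2y⁴ + 2y + 1.
Roots in F_3: g(0) = 1; g(1) = 0 → root; g(2) = 0 → root.
Linear factors from roots: (y + 2), (y + 1).
Complete factorization: g(y) = (y + 1)·(y + 2)^2·(y² + 1).
Factor degrees with multiplicity: 1 + 1 + 1 + 2 = 5.

1, 1, 1, 2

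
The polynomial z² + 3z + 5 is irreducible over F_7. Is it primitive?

Write f(z) = z² + 3z + 5.
|GF(7^2)^×| = 7^2 − 1 = 48. Prime factorization: 48 = 2^4·3.
f is primitive ⇔ z has order 48 in GF(7)[z]/(f), i.e. z^(48/q) ≠ 1 for each prime q | 48.
z^(24) mod f = 6.
z^(16) mod f = 4.
None equal 1, so z has full order 48; f is primitive.

Yes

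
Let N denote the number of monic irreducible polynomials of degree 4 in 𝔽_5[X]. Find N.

Gauss's count: N_{5}(4) = (1/4) Σ_{d|4} μ(4/d)·5^d.
Divisors of 4: 1, 2, 4; μ(4/d) for each: 0, -1, 1.
Σ = − 5^2 + 5^4 = 600.
N = 600/4 = 150.

150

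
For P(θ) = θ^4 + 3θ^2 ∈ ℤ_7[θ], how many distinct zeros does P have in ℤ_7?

3

Evaluate at each of the 7 elements of ℤ_7:
P(0) = 0 → root; P(1) = 4; P(2) = 0 → root; P(3) = 3; P(4) = 3; P(5) = 0 → root; P(6) = 4.
Roots: {0, 2, 5}.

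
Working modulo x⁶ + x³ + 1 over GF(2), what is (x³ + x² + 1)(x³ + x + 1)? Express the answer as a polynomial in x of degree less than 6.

Multiply in GF(2)[x]: (x³ + x² + 1)·(x³ + x + 1) = x⁶ + x⁵ + x⁴ + x³ + x² + x + 1.
Reduce using x⁶ ≡ x³ + 1 (mod x⁶ + x³ + 1).
Reduced: x⁵ + x⁴ + x² + x.

x^5 + x^4 + x^2 + x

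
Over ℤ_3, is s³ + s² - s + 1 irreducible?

Yes

Write f(s) = s³ + s² - s + 1.
Check for roots in ℤ_3: f(0) = 1; f(1) = 2; f(2) = 2.
No roots. A degree-3 polynomial over a field with no linear factor is irreducible.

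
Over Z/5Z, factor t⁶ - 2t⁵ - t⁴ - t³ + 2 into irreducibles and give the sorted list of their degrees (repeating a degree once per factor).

Write g(t) = t⁶ - 2t⁵ - t⁴ - t³ + 2.
Roots in Z/5Z: g(0) = 2; g(1) = 4; g(2) = 3; g(3) = 2; g(4) = 0 → root.
Linear factors from roots: (t + 1).
Complete factorization: g(t) = (t + 1)^2·(t² - 2t - 2)·(t² - 2t - 1).
Factor degrees with multiplicity: 1 + 1 + 2 + 2 = 6.

1, 1, 2, 2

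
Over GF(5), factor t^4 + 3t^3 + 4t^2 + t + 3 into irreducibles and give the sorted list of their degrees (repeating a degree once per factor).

4

Write f(t) = t^4 + 3t^3 + 4t^2 + t + 3.
Roots in GF(5): f(0) = 3; f(1) = 2; f(2) = 1; f(3) = 4; f(4) = 4.
Complete factorization: f(t) = (t^4 + 3t^3 + 4t^2 + t + 3).
Factor degrees with multiplicity: 4 = 4.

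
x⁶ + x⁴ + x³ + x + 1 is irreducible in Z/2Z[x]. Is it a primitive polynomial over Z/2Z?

Yes

Write f(x) = x⁶ + x⁴ + x³ + x + 1.
|GF(2^6)^×| = 2^6 − 1 = 63. Prime factorization: 63 = 3^2·7.
f is primitive ⇔ x has order 63 in GF(2)[x]/(f), i.e. x^(63/q) ≠ 1 for each prime q | 63.
x^(21) mod f = x³ + x² + x.
x^(9) mod f = x⁵ + x⁴ + x² + 1.
None equal 1, so x has full order 63; f is primitive.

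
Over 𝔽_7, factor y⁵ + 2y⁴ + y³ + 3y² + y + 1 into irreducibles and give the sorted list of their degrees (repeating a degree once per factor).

5

Write f(y) = y⁵ + 2y⁴ + y³ + 3y² + y + 1.
Complete factorization: f(y) = (y⁵ + 2y⁴ + y³ + 3y² + y + 1).
Factor degrees with multiplicity: 5 = 5.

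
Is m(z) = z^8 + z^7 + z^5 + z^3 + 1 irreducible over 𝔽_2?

Check for roots in 𝔽_2: m(0) = 1; m(1) = 1.
No roots, so no linear factors.
Monic irreducibles of degree 2 over GF(2): z^2 + z + 1.
None of them divide m (all give nonzero remainder).
Monic irreducibles of degree 3 over GF(2): z^3 + z + 1, z^3 + z^2 + 1.
None of them divide m (all give nonzero remainder).
Monic irreducibles of degree 4 over GF(2): z^4 + z + 1, z^4 + z^3 + 1, z^4 + z^3 + z^2 + z + 1.
None of them divide m (all give nonzero remainder).
No irreducible factor of degree ≤ 4 exists, so m is irreducible over GF(2).

Yes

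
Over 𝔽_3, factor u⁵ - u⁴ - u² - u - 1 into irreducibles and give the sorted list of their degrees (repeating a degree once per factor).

Write h(u) = u⁵ - u⁴ - u² - u - 1.
Roots in 𝔽_3: h(0) = 2; h(1) = 0 → root; h(2) = 0 → root.
Linear factors from roots: (u - 1), (u + 1).
Complete factorization: h(u) = (u + 1)·(u - 1)·(u³ - u² + u + 1).
Factor degrees with multiplicity: 1 + 1 + 3 = 5.

1, 1, 3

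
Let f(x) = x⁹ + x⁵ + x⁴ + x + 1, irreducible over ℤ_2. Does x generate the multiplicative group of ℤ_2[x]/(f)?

|GF(2^9)^×| = 2^9 − 1 = 511. Prime factorization: 511 = 7·73.
f is primitive ⇔ x has order 511 in GF(2)[x]/(f), i.e. x^(511/q) ≠ 1 for each prime q | 511.
x^(73) mod f = x⁸ + x⁷ + x⁶ + x³ + x² + x.
x^(7) mod f = x⁷.
None equal 1, so x has full order 511; f is primitive.

Yes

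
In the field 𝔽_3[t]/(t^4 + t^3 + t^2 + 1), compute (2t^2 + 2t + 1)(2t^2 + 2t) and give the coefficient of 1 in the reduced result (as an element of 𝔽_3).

2

Multiply in 𝔽_3[t]: (2t^2 + 2t + 1)·(2t^2 + 2t) = t^4 + 2t^3 + 2t.
Reduce using t^4 ≡ 2t^3 + 2t^2 + 2 (mod t^4 + t^3 + t^2 + 1).
Reduced: t^3 + 2t^2 + 2t + 2.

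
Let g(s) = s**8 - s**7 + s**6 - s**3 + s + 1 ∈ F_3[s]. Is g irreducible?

Yes

Check for roots in F_3: g(0) = 1; g(1) = 2; g(2) = 1.
No roots, so no linear factors.
Monic irreducibles of degree 2 over GF(3): s**2 + 1, s**2 + s - 1, s**2 - s - 1.
None of them divide g (all give nonzero remainder).
Degree-3 irreducible divisors: test the 8 monic irreducibles of degree 3 over GF(3).
None of them divide g (all give nonzero remainder).
Degree-4 irreducible divisors: test the 18 monic irreducibles of degree 4 over GF(3).
None of them divide g (all give nonzero remainder).
No irreducible factor of degree ≤ 4 exists, so g is irreducible over GF(3).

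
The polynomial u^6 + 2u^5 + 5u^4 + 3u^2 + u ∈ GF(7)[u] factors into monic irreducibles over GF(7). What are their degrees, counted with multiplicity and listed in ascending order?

1, 1, 2, 2

Write h(u) = u^6 + 2u^5 + 5u^4 + 3u^2 + u.
Linear factors from roots: (u), (u + 3).
Complete factorization: h(u) = (u)·(u + 3)·(u^2 + 3u + 1)·(u^2 + 3u + 5).
Factor degrees with multiplicity: 1 + 1 + 2 + 2 = 6.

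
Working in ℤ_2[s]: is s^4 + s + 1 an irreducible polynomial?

Yes

Write P(s) = s^4 + s + 1.
Check for roots in ℤ_2: P(0) = 1; P(1) = 1.
No roots, so no linear factors.
Monic irreducibles of degree 2 over GF(2): s^2 + s + 1.
None of them divide P (all give nonzero remainder).
No irreducible factor of degree ≤ 2 exists, so P is irreducible over GF(2).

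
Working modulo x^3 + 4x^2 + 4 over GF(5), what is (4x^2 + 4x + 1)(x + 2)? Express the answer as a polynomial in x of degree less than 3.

Multiply in GF(5)[x]: (4x^2 + 4x + 1)·(x + 2) = 4x^3 + 2x^2 + 4x + 2.
Reduce using x^3 ≡ x^2 + 1 (mod x^3 + 4x^2 + 4).
Reduced: x^2 + 4x + 1.

x^2 + 4x + 1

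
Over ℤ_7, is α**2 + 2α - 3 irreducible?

Write f(α) = α**2 + 2α - 3.
Check for roots in ℤ_7: f(0) = 4; f(1) = 0 → root; f(2) = 5; f(3) = 5; f(4) = 0 → root; f(5) = 4; f(6) = 3.
f(1) = 0, so (α − 1) divides f(α); f is reducible.

No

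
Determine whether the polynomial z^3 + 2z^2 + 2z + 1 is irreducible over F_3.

No

Write m(z) = z^3 + 2z^2 + 2z + 1.
Check for roots in F_3: m(0) = 1; m(1) = 0 → root; m(2) = 0 → root.
m(1) = 0, so (z − 1) divides m(z); m is reducible.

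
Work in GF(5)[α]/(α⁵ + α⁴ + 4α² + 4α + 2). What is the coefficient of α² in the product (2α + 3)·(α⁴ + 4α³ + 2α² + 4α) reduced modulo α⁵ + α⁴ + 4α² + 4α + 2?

1

Multiply in GF(5)[α]: (2α + 3)·(α⁴ + 4α³ + 2α² + 4α) = 2α⁵ + α⁴ + α³ + 4α² + 2α.
Reduce using α⁵ ≡ 4α⁴ + α² + α + 3 (mod α⁵ + α⁴ + 4α² + 4α + 2).
Reduced: 4α⁴ + α³ + α² + 4α + 1.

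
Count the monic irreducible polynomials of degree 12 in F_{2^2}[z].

1397740

The number of monic irreducibles of degree 12 over GF(4) is (1/12)·Σ_{d∣12} μ(12/d) 4^d.
Divisors of 12: 1, 2, 3, 4, 6, 12; μ(12/d) for each: 0, 1, 0, -1, -1, 1.
Σ = 4^2 − 4^4 − 4^6 + 4^12 = 16772880.
N = 16772880/12 = 1397740.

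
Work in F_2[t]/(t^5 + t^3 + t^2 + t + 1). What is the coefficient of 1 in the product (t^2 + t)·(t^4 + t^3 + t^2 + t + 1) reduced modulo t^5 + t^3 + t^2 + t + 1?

0

Multiply in F_2[t]: (t^2 + t)·(t^4 + t^3 + t^2 + t + 1) = t^6 + t.
Reduce using t^5 ≡ t^3 + t^2 + t + 1 (mod t^5 + t^3 + t^2 + t + 1).
Reduced: t^4 + t^3 + t^2.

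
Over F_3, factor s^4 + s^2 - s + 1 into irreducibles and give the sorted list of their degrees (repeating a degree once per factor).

4

Write f(s) = s^4 + s^2 - s + 1.
Roots in F_3: f(0) = 1; f(1) = 2; f(2) = 1.
Complete factorization: f(s) = (s^4 + s^2 - s + 1).
Factor degrees with multiplicity: 4 = 4.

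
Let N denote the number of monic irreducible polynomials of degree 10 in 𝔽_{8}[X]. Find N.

107370900

By the necklace-counting formula, N_8(10) = (1/10) Σ_{d|10} μ(10/d)·8^d.
Divisors of 10: 1, 2, 5, 10; μ(10/d) for each: 1, -1, -1, 1.
Σ = 8^1 − 8^2 − 8^5 + 8^10 = 1073709000.
N = 1073709000/10 = 107370900.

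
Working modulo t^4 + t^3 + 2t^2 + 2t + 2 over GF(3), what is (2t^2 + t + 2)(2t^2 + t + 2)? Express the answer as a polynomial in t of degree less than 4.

Multiply in GF(3)[t]: (2t^2 + t + 2)·(2t^2 + t + 2) = t^4 + t^3 + t + 1.
Reduce using t^4 ≡ 2t^3 + t^2 + t + 1 (mod t^4 + t^3 + 2t^2 + 2t + 2).
Reduced: t^2 + 2t + 2.

t^2 + 2t + 2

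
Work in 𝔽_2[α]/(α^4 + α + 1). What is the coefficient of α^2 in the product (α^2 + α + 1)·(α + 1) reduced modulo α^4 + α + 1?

0

Multiply in 𝔽_2[α]: (α^2 + α + 1)·(α + 1) = α^3 + 1.
Reduced: α^3 + 1.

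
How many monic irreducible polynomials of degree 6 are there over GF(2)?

9

x^(2^6) − x is the product of all monic irreducibles of degree dividing 6; Möbius inversion gives N = (1/6) Σ μ(6/d)·2^d.
Divisors of 6: 1, 2, 3, 6; μ(6/d) for each: 1, -1, -1, 1.
Σ = 2^1 − 2^2 − 2^3 + 2^6 = 54.
N = 54/6 = 9.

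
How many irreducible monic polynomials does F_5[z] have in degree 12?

20343700

The number of monic irreducibles of degree 12 over GF(5) is (1/12)·Σ_{d∣12} μ(12/d) 5^d.
Divisors of 12: 1, 2, 3, 4, 6, 12; μ(12/d) for each: 0, 1, 0, -1, -1, 1.
Σ = 5^2 − 5^4 − 5^6 + 5^12 = 244124400.
N = 244124400/12 = 20343700.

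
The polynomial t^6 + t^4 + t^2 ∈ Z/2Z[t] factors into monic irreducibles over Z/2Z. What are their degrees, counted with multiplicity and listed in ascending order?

1, 1, 2, 2

Write f(t) = t^6 + t^4 + t^2.
Roots in Z/2Z: f(0) = 0 → root; f(1) = 1.
Linear factors from roots: (t).
Complete factorization: f(t) = (t)^2·(t^2 + t + 1)^2.
Factor degrees with multiplicity: 1 + 1 + 2 + 2 = 6.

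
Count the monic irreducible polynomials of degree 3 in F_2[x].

2

By the necklace-counting formula, N_2(3) = (1/3) Σ_{d|3} μ(3/d)·2^d.
Divisors of 3: 1, 3; μ(3/d) for each: -1, 1.
Σ = − 2^1 + 2^3 = 6.
N = 6/3 = 2.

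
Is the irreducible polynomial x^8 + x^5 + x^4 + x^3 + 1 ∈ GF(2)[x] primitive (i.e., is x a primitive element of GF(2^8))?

Write f(x) = x^8 + x^5 + x^4 + x^3 + 1.
|GF(2^8)^×| = 2^8 − 1 = 255. Prime factorization: 255 = 3·5·17.
f is primitive ⇔ x has order 255 in GF(2)[x]/(f), i.e. x^(255/q) ≠ 1 for each prime q | 255.
x^(85) mod f = 1
x^(51) mod f = 1
x^(15) mod f = x^6 + x^3 + x^2 + x.
Since x^(85) = 1, the order of x divides 85 < 255; not primitive.

No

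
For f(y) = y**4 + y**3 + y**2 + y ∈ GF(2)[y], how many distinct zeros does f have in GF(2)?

Evaluate at each of the 2 elements of GF(2):
f(0) = 0 → root; f(1) = 0 → root.
Roots: {0, 1}.

2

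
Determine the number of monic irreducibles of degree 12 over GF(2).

x^(2^12) − x is the product of all monic irreducibles of degree dividing 12; Möbius inversion gives N = (1/12) Σ μ(12/d)·2^d.
Divisors of 12: 1, 2, 3, 4, 6, 12; μ(12/d) for each: 0, 1, 0, -1, -1, 1.
Σ = 2^2 − 2^4 − 2^6 + 2^12 = 4020.
N = 4020/12 = 335.

335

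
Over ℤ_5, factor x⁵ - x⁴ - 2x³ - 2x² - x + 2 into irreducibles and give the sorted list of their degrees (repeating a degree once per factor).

Write h(x) = x⁵ - x⁴ - 2x³ - 2x² - x + 2.
Roots in ℤ_5: h(0) = 2; h(1) = 2; h(2) = 2; h(3) = 4; h(4) = 1.
Complete factorization: h(x) = (x⁵ - x⁴ - 2x³ - 2x² - x + 2).
Factor degrees with multiplicity: 5 = 5.

5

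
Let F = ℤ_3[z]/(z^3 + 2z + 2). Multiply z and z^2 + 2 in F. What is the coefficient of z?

0

Multiply in ℤ_3[z]: (z)·(z^2 + 2) = z^3 + 2z.
Reduce using z^3 ≡ z + 1 (mod z^3 + 2z + 2).
Reduced: 1.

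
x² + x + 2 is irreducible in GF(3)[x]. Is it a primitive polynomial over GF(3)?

Yes

Write f(x) = x² + x + 2.
|GF(3^2)^×| = 3^2 − 1 = 8. Prime factorization: 8 = 2^3.
f is primitive ⇔ x has order 8 in GF(3)[x]/(f), i.e. x^(8/q) ≠ 1 for each prime q | 8.
x^(4) mod f = 2.
None equal 1, so x has full order 8; f is primitive.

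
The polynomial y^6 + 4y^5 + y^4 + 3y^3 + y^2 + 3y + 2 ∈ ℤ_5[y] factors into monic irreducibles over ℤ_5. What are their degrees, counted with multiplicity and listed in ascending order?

1, 1, 1, 3

Write h(y) = y^6 + 4y^5 + y^4 + 3y^3 + y^2 + 3y + 2.
Roots in ℤ_5: h(0) = 2; h(1) = 0 → root; h(2) = 4; h(3) = 3; h(4) = 0 → root.
Linear factors from roots: (y + 4), (y + 1).
Complete factorization: h(y) = (y + 4)·(y + 1)^2·(y^3 + 3y^2 + 4y + 3).
Factor degrees with multiplicity: 1 + 1 + 1 + 3 = 6.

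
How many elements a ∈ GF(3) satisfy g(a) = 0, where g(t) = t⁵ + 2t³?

Evaluate at each of the 3 elements of GF(3):
g(0) = 0 → root; g(1) = 0 → root; g(2) = 0 → root.
Roots: {0, 1, 2}.

3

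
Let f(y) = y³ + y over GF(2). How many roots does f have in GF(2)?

2

Evaluate at each of the 2 elements of GF(2):
f(0) = 0 → root; f(1) = 0 → root.
Roots: {0, 1}.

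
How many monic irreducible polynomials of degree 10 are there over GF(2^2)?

104754

By the necklace-counting formula, N_4(10) = (1/10) Σ_{d|10} μ(10/d)·4^d.
Divisors of 10: 1, 2, 5, 10; μ(10/d) for each: 1, -1, -1, 1.
Σ = 4^1 − 4^2 − 4^5 + 4^10 = 1047540.
N = 1047540/10 = 104754.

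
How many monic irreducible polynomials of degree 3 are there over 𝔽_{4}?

x^(4^3) − x is the product of all monic irreducibles of degree dividing 3; Möbius inversion gives N = (1/3) Σ μ(3/d)·4^d.
Divisors of 3: 1, 3; μ(3/d) for each: -1, 1.
Σ = − 4^1 + 4^3 = 60.
N = 60/3 = 20.

20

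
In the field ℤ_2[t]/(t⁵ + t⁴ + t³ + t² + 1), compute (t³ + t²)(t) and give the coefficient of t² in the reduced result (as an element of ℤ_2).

Multiply in ℤ_2[t]: (t³ + t²)·(t) = t⁴ + t³.
Reduced: t⁴ + t³.

0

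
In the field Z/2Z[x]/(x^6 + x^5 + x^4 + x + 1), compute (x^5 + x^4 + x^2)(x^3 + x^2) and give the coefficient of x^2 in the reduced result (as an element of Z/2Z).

Multiply in Z/2Z[x]: (x^5 + x^4 + x^2)·(x^3 + x^2) = x^8 + x^6 + x^5 + x^4.
Reduce using x^6 ≡ x^5 + x^4 + x + 1 (mod x^6 + x^5 + x^4 + x + 1).
Reduced: x^5 + x^3 + 1.

0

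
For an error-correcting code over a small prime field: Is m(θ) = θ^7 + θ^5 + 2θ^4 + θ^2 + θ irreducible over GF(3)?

No

Check for roots in GF(3): m(0) = 0 → root; m(1) = 0 → root; m(2) = 0 → root.
m(0) = 0, so (θ) divides m(θ); m is reducible.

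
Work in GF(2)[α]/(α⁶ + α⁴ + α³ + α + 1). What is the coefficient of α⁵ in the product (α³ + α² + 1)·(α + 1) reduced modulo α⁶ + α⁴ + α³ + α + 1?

0

Multiply in GF(2)[α]: (α³ + α² + 1)·(α + 1) = α⁴ + α² + α + 1.
Reduced: α⁴ + α² + α + 1.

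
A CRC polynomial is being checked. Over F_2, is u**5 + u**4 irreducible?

Write m(u) = u**5 + u**4.
Check for roots in F_2: m(0) = 0 → root; m(1) = 0 → root.
m(0) = 0, so (u) divides m(u); m is reducible.

No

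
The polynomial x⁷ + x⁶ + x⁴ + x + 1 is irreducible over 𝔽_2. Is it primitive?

Write f(x) = x⁷ + x⁶ + x⁴ + x + 1.
|GF(2^7)^×| = 2^7 − 1 = 127. Prime factorization: 127 = 127.
f is primitive ⇔ x has order 127 in GF(2)[x]/(f), i.e. x^(127/q) ≠ 1 for each prime q | 127.
x^(1) mod f = x.
None equal 1, so x has full order 127; f is primitive.

Yes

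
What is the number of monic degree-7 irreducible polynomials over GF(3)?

Gauss's count: N_{3}(7) = (1/7) Σ_{d|7} μ(7/d)·3^d.
Divisors of 7: 1, 7; μ(7/d) for each: -1, 1.
Σ = − 3^1 + 3^7 = 2184.
N = 2184/7 = 312.

312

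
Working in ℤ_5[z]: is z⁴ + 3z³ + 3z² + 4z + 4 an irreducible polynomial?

No

Write P(z) = z⁴ + 3z³ + 3z² + 4z + 4.
Check for roots in ℤ_5: P(0) = 4; P(1) = 0 → root; P(2) = 4; P(3) = 0 → root; P(4) = 1.
P(1) = 0, so (z − 1) divides P(z); P is reducible.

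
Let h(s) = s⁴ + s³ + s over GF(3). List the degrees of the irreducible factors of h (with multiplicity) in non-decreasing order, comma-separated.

1, 1, 2

Roots in GF(3): h(0) = 0 → root; h(1) = 0 → root; h(2) = 2.
Linear factors from roots: (s), (s + 2).
Complete factorization: h(s) = (s)·(s + 2)·(s² + 2s + 2).
Factor degrees with multiplicity: 1 + 1 + 2 = 4.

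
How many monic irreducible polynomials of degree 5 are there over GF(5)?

624

Gauss's count: N_{5}(5) = (1/5) Σ_{d|5} μ(5/d)·5^d.
Divisors of 5: 1, 5; μ(5/d) for each: -1, 1.
Σ = − 5^1 + 5^5 = 3120.
N = 3120/5 = 624.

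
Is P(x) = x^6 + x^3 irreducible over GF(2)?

No

Check for roots in GF(2): P(0) = 0 → root; P(1) = 0 → root.
P(0) = 0, so (x) divides P(x); P is reducible.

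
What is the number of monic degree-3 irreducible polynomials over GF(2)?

x^(2^3) − x is the product of all monic irreducibles of degree dividing 3; Möbius inversion gives N = (1/3) Σ μ(3/d)·2^d.
Divisors of 3: 1, 3; μ(3/d) for each: -1, 1.
Σ = − 2^1 + 2^3 = 6.
N = 6/3 = 2.

2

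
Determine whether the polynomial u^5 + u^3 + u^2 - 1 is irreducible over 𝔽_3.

Write f(u) = u^5 + u^3 + u^2 - 1.
Check for roots in 𝔽_3: f(0) = 2; f(1) = 2; f(2) = 1.
No roots, so no linear factors.
Monic irreducibles of degree 2 over GF(3): u^2 + 1, u^2 + u - 1, u^2 - u - 1.
None of them divide f (all give nonzero remainder).
No irreducible factor of degree ≤ 2 exists, so f is irreducible over GF(3).

Yes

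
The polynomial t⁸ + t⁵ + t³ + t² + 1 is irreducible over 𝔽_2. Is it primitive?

Write f(t) = t⁸ + t⁵ + t³ + t² + 1.
|GF(2^8)^×| = 2^8 − 1 = 255. Prime factorization: 255 = 3·5·17.
f is primitive ⇔ t has order 255 in GF(2)[t]/(f), i.e. t^(255/q) ≠ 1 for each prime q | 255.
t^(85) mod f = t⁷ + t⁵ + t⁴ + t³ + t² + t.
t^(51) mod f = t⁷ + t⁶ + t⁴ + t³ + t².
t^(15) mod f = t⁷ + t⁶ + t⁵ + t².
None equal 1, so t has full order 255; f is primitive.

Yes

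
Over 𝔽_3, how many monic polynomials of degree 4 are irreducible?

18

By the necklace-counting formula, N_3(4) = (1/4) Σ_{d|4} μ(4/d)·3^d.
Divisors of 4: 1, 2, 4; μ(4/d) for each: 0, -1, 1.
Σ = − 3^2 + 3^4 = 72.
N = 72/4 = 18.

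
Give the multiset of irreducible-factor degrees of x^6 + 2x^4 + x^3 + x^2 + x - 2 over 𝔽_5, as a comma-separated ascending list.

Write h(x) = x^6 + 2x^4 + x^3 + x^2 + x - 2.
Roots in 𝔽_5: h(0) = 3; h(1) = 4; h(2) = 3; h(3) = 3; h(4) = 0 → root.
Linear factors from roots: (x + 1).
Complete factorization: h(x) = (x + 1)·(x^2 - x + 2)·(x^3 + x - 1).
Factor degrees with multiplicity: 1 + 2 + 3 = 6.

1, 2, 3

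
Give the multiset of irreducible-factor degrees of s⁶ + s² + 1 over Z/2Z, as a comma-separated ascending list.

3, 3

Write f(s) = s⁶ + s² + 1.
Roots in Z/2Z: f(0) = 1; f(1) = 1.
Complete factorization: f(s) = (s³ + s + 1)^2.
Factor degrees with multiplicity: 3 + 3 = 6.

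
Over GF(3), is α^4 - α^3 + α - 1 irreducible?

Write f(α) = α^4 - α^3 + α - 1.
Check for roots in GF(3): f(0) = 2; f(1) = 0 → root; f(2) = 0 → root.
f(1) = 0, so (α − 1) divides f(α); f is reducible.

No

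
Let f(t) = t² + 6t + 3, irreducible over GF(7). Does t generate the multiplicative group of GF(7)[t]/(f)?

|GF(7^2)^×| = 7^2 − 1 = 48. Prime factorization: 48 = 2^4·3.
f is primitive ⇔ t has order 48 in GF(7)[t]/(f), i.e. t^(48/q) ≠ 1 for each prime q | 48.
t^(24) mod f = 6.
t^(16) mod f = 2.
None equal 1, so t has full order 48; f is primitive.

Yes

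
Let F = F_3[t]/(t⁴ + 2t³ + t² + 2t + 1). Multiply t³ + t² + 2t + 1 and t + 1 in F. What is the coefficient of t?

1

Multiply in F_3[t]: (t³ + t² + 2t + 1)·(t + 1) = t⁴ + 2t³ + 1.
Reduce using t⁴ ≡ t³ + 2t² + t + 2 (mod t⁴ + 2t³ + t² + 2t + 1).
Reduced: 2t² + t.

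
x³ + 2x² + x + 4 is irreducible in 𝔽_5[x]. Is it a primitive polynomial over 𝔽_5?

Write f(x) = x³ + 2x² + x + 4.
|GF(5^3)^×| = 5^3 − 1 = 124. Prime factorization: 124 = 2^2·31.
f is primitive ⇔ x has order 124 in GF(5)[x]/(f), i.e. x^(124/q) ≠ 1 for each prime q | 124.
x^(62) mod f = 1
x^(4) mod f = 3x² + 3x + 3.
Since x^(62) = 1, the order of x divides 62 < 124; not primitive.

No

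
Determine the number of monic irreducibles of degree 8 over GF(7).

720300

x^(7^8) − x is the product of all monic irreducibles of degree dividing 8; Möbius inversion gives N = (1/8) Σ μ(8/d)·7^d.
Divisors of 8: 1, 2, 4, 8; μ(8/d) for each: 0, 0, -1, 1.
Σ = − 7^4 + 7^8 = 5762400.
N = 5762400/8 = 720300.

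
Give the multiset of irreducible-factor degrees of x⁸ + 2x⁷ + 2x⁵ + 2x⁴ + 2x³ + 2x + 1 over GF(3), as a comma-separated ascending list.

1, 1, 1, 1, 2, 2

Write h(x) = x⁸ + 2x⁷ + 2x⁵ + 2x⁴ + 2x³ + 2x + 1.
Roots in GF(3): h(0) = 1; h(1) = 0 → root; h(2) = 2.
Linear factors from roots: (x + 2).
Complete factorization: h(x) = (x + 2)^4·(x² + x + 2)·(x² + 2x + 2).
Factor degrees with multiplicity: 1 + 1 + 1 + 1 + 2 + 2 = 8.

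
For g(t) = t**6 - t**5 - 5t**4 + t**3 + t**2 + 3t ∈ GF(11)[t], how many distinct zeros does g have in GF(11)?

Evaluate at each of the 11 elements of GF(11):
g(0) = 0 → root; g(1) = 0 → root; g(2) = 3; g(3) = 5; g(4) = 3; g(5) = 3; g(6) = 0 → root; g(7) = 7; g(8) = 1; g(9) = 6; g(10) = 5.
Roots: {0, 1, 6}.

3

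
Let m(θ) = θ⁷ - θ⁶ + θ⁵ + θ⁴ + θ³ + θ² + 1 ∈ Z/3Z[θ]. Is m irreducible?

Check for roots in Z/3Z: m(0) = 1; m(1) = 2; m(2) = 2.
No roots, so no linear factors.
Monic irreducibles of degree 2 over GF(3): θ² + 1, θ² + θ - 1, θ² - θ - 1.
None of them divide m (all give nonzero remainder).
Degree-3 irreducible divisors: test the 8 monic irreducibles of degree 3 over GF(3).
None of them divide m (all give nonzero remainder).
No irreducible factor of degree ≤ 3 exists, so m is irreducible over GF(3).

Yes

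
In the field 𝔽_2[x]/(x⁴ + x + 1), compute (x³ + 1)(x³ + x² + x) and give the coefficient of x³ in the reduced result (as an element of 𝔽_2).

0

Multiply in 𝔽_2[x]: (x³ + 1)·(x³ + x² + x) = x⁶ + x⁵ + x⁴ + x³ + x² + x.
Reduce using x⁴ ≡ x + 1 (mod x⁴ + x + 1).
Reduced: x² + x + 1.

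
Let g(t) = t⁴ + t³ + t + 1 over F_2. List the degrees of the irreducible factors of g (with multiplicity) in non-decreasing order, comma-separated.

Roots in F_2: g(0) = 1; g(1) = 0 → root.
Linear factors from roots: (t + 1).
Complete factorization: g(t) = (t + 1)^2·(t² + t + 1).
Factor degrees with multiplicity: 1 + 1 + 2 = 4.

1, 1, 2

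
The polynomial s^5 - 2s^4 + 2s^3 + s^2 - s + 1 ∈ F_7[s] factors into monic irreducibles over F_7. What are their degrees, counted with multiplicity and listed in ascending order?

2, 3

Write f(s) = s^5 - 2s^4 + 2s^3 + s^2 - s + 1.
Complete factorization: f(s) = (s^2 - 3)·(s^3 - 2s^2 - 2s + 2).
Factor degrees with multiplicity: 2 + 3 = 5.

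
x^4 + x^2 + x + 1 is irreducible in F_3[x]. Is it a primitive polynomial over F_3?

Write f(x) = x^4 + x^2 + x + 1.
|GF(3^4)^×| = 3^4 − 1 = 80. Prime factorization: 80 = 2^4·5.
f is primitive ⇔ x has order 80 in GF(3)[x]/(f), i.e. x^(80/q) ≠ 1 for each prime q | 80.
x^(40) mod f = 1
x^(16) mod f = x^3 + 2.
Since x^(40) = 1, the order of x divides 40 < 80; not primitive.

No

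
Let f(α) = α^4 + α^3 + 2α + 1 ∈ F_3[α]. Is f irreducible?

Yes

Check for roots in F_3: f(0) = 1; f(1) = 2; f(2) = 2.
No roots, so no linear factors.
Monic irreducibles of degree 2 over GF(3): α^2 + 1, α^2 + α + 2, α^2 + 2α + 2.
None of them divide f (all give nonzero remainder).
No irreducible factor of degree ≤ 2 exists, so f is irreducible over GF(3).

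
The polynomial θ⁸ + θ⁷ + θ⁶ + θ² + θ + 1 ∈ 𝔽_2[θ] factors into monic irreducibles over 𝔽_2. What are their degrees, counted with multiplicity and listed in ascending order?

Write g(θ) = θ⁸ + θ⁷ + θ⁶ + θ² + θ + 1.
Roots in 𝔽_2: g(0) = 1; g(1) = 0 → root.
Linear factors from roots: (θ + 1).
Complete factorization: g(θ) = (θ + 1)^2·(θ² + θ + 1)^3.
Factor degrees with multiplicity: 1 + 1 + 2 + 2 + 2 = 8.

1, 1, 2, 2, 2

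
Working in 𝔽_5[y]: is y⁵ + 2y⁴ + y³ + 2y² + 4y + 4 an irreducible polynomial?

Write m(y) = y⁵ + 2y⁴ + y³ + 2y² + 4y + 4.
Check for roots in 𝔽_5: m(0) = 4; m(1) = 4; m(2) = 2; m(3) = 1; m(4) = 2.
No roots, so no linear factors.
Degree-2 irreducible divisors: test the 10 monic irreducibles of degree 2 over GF(5).
None of them divide m (all give nonzero remainder).
No irreducible factor of degree ≤ 2 exists, so m is irreducible over GF(5).

Yes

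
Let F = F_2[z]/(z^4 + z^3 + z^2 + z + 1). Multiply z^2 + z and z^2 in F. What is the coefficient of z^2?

Multiply in F_2[z]: (z^2 + z)·(z^2) = z^4 + z^3.
Reduce using z^4 ≡ z^3 + z^2 + z + 1 (mod z^4 + z^3 + z^2 + z + 1).
Reduced: z^2 + z + 1.

1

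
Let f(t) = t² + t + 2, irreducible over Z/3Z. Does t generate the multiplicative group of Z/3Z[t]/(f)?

|GF(3^2)^×| = 3^2 − 1 = 8. Prime factorization: 8 = 2^3.
f is primitive ⇔ t has order 8 in GF(3)[t]/(f), i.e. t^(8/q) ≠ 1 for each prime q | 8.
t^(4) mod f = 2.
None equal 1, so t has full order 8; f is primitive.

Yes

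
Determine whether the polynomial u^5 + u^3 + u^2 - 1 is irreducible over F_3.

Yes

Write g(u) = u^5 + u^3 + u^2 - 1.
Check for roots in F_3: g(0) = 2; g(1) = 2; g(2) = 1.
No roots, so no linear factors.
Monic irreducibles of degree 2 over GF(3): u^2 + 1, u^2 + u - 1, u^2 - u - 1.
None of them divide g (all give nonzero remainder).
No irreducible factor of degree ≤ 2 exists, so g is irreducible over GF(3).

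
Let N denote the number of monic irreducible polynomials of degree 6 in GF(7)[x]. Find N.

19544

Gauss's count: N_{7}(6) = (1/6) Σ_{d|6} μ(6/d)·7^d.
Divisors of 6: 1, 2, 3, 6; μ(6/d) for each: 1, -1, -1, 1.
Σ = 7^1 − 7^2 − 7^3 + 7^6 = 117264.
N = 117264/6 = 19544.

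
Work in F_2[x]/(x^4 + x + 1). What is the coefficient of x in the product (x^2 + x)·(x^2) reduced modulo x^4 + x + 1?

1

Multiply in F_2[x]: (x^2 + x)·(x^2) = x^4 + x^3.
Reduce using x^4 ≡ x + 1 (mod x^4 + x + 1).
Reduced: x^3 + x + 1.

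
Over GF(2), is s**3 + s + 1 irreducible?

Write P(s) = s**3 + s + 1.
Check for roots in GF(2): P(0) = 1; P(1) = 1.
No roots. A degree-3 polynomial over a field with no linear factor is irreducible.

Yes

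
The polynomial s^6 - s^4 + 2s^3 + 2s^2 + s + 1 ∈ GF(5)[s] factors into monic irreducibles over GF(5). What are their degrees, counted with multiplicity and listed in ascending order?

Write h(s) = s^6 - s^4 + 2s^3 + 2s^2 + s + 1.
Roots in GF(5): h(0) = 1; h(1) = 1; h(2) = 0 → root; h(3) = 4; h(4) = 0 → root.
Linear factors from roots: (s - 2), (s + 1).
Complete factorization: h(s) = (s + 1)·(s - 2)·(s^4 + s^3 + 2s^2 + s + 2).
Factor degrees with multiplicity: 1 + 1 + 4 = 6.

1, 1, 4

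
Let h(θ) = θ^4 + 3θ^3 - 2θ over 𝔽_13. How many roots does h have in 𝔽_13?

Evaluate at each of the 13 elements of 𝔽_13:
h(0) = 0 → root; h(1) = 2; h(2) = 10; h(3) = 0 → root; h(4) = 11; h(5) = 2; h(6) = 8; h(7) = 10; h(8) = 0 → root; h(9) = 7; h(10) = 6; h(11) = 9; h(12) = 0 → root.
Roots: {0, 3, 8, 12}.

4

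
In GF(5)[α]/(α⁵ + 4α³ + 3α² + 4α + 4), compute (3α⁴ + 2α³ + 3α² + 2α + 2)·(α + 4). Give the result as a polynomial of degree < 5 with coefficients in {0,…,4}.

Multiply in GF(5)[α]: (3α⁴ + 2α³ + 3α² + 2α + 2)·(α + 4) = 3α⁵ + 4α⁴ + α³ + 4α² + 3.
Reduce using α⁵ ≡ α³ + 2α² + α + 1 (mod α⁵ + 4α³ + 3α² + 4α + 4).
Reduced: 4α⁴ + 4α³ + 3α + 1.

4α^4 + 4α^3 + 3α + 1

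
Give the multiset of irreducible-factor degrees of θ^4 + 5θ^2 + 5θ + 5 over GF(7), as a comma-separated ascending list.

4

Write g(θ) = θ^4 + 5θ^2 + 5θ + 5.
Complete factorization: g(θ) = (θ^4 + 5θ^2 + 5θ + 5).
Factor degrees with multiplicity: 4 = 4.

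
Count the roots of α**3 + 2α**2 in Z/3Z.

2

Write h(α) = α**3 + 2α**2.
Evaluate at each of the 3 elements of Z/3Z:
h(0) = 0 → root; h(1) = 0 → root; h(2) = 1.
Roots: {0, 1}.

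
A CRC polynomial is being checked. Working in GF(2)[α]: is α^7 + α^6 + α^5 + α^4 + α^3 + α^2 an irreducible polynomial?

Write h(α) = α^7 + α^6 + α^5 + α^4 + α^3 + α^2.
Check for roots in GF(2): h(0) = 0 → root; h(1) = 0 → root.
h(0) = 0, so (α) divides h(α); h is reducible.

No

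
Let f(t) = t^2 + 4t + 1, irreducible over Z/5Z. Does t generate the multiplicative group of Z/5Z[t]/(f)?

|GF(5^2)^×| = 5^2 − 1 = 24. Prime factorization: 24 = 2^3·3.
f is primitive ⇔ t has order 24 in GF(5)[t]/(f), i.e. t^(24/q) ≠ 1 for each prime q | 24.
t^(12) mod f = 1
t^(8) mod f = t + 4.
Since t^(12) = 1, the order of t divides 12 < 24; not primitive.

No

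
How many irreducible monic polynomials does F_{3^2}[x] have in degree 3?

By the necklace-counting formula, N_9(3) = (1/3) Σ_{d|3} μ(3/d)·9^d.
Divisors of 3: 1, 3; μ(3/d) for each: -1, 1.
Σ = − 9^1 + 9^3 = 720.
N = 720/3 = 240.

240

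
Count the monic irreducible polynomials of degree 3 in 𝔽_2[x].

x^(2^3) − x is the product of all monic irreducibles of degree dividing 3; Möbius inversion gives N = (1/3) Σ μ(3/d)·2^d.
Divisors of 3: 1, 3; μ(3/d) for each: -1, 1.
Σ = − 2^1 + 2^3 = 6.
N = 6/3 = 2.

2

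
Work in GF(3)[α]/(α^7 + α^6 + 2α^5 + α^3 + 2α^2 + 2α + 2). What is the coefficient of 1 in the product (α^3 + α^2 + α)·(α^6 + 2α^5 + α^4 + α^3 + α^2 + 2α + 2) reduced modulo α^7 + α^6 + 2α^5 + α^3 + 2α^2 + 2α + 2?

0

Multiply in GF(3)[α]: (α^3 + α^2 + α)·(α^6 + 2α^5 + α^4 + α^3 + α^2 + 2α + 2) = α^9 + α^7 + α^6 + α^4 + 2α^3 + α^2 + 2α.
Reduce using α^7 ≡ 2α^6 + α^5 + 2α^3 + α^2 + α + 1 (mod α^7 + α^6 + 2α^5 + α^3 + 2α^2 + 2α + 2).
Reduced: 2α^5 + 2α^3 + α^2 + α.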